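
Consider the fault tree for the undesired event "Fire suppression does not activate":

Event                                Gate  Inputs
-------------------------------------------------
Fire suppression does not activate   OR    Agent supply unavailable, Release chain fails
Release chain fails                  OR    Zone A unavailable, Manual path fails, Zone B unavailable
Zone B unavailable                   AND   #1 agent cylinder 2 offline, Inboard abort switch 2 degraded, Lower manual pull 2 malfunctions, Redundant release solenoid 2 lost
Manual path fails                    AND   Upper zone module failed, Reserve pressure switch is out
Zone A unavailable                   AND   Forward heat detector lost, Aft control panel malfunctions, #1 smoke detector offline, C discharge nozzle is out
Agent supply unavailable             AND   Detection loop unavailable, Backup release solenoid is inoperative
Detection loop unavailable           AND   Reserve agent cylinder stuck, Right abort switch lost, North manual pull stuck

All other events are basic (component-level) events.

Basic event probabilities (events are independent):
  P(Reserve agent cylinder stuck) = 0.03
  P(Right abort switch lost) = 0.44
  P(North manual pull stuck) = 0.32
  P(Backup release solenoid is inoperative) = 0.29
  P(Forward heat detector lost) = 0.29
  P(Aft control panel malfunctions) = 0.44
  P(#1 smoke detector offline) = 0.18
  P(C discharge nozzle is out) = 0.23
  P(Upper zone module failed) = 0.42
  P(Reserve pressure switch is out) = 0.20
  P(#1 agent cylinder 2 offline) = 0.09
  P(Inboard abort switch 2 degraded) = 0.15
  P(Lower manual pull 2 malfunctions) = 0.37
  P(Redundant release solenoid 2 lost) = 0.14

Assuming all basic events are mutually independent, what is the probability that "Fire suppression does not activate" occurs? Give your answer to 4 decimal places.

0.0906

P(Detection loop unavailable) [AND] = 0.03 × 0.44 × 0.32 = 0.004224
P(Agent supply unavailable) [AND] = 0.004224 × 0.29 = 0.001225
P(Zone A unavailable) [AND] = 0.29 × 0.44 × 0.18 × 0.23 = 0.005283
P(Manual path fails) [AND] = 0.42 × 0.20 = 0.084000
P(Zone B unavailable) [AND] = 0.09 × 0.15 × 0.37 × 0.14 = 0.000699
P(Release chain fails) [OR] = 1 − (1−0.005283) × (1−0.084000) × (1−0.000699) = 0.089476
P(Fire suppression does not activate) [OR] = 1 − (1−0.001225) × (1−0.089476) = 0.090591
Rounded to 4 decimal places: P(Fire suppression does not activate) ≈ 0.0906.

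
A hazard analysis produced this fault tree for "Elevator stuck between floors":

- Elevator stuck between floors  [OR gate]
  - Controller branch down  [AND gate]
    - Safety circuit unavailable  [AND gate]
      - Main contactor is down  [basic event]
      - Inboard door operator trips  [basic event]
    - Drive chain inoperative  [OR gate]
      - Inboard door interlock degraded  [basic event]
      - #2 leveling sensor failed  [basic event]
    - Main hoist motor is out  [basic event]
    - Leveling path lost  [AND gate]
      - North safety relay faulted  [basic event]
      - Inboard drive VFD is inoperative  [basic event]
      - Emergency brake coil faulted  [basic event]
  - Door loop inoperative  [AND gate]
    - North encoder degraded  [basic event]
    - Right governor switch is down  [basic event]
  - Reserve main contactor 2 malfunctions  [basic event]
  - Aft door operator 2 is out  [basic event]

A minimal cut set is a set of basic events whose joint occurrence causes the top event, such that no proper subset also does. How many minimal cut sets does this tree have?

Safety circuit unavailable [AND]: one cut set from each child combined → 1 × 1 = 1 cut set(s).
Drive chain inoperative [OR]: union of children's cut sets → 2 cut set(s).
Leveling path lost [AND]: one cut set from each child combined → 1 × 1 × 1 = 1 cut set(s).
Controller branch down [AND]: one cut set from each child combined → 1 × 2 × 1 × 1 = 2 cut set(s).
Door loop inoperative [AND]: one cut set from each child combined → 1 × 1 = 1 cut set(s).
Elevator stuck between floors [OR]: union of children's cut sets → 5 cut set(s).
Minimal cut sets: {Emergency brake coil faulted, Inboard door interlock degraded, Inboard door operator trips, Inboard drive VFD is inoperative, Main contactor is down, Main hoist motor is out, North safety relay faulted}; {#2 leveling sensor failed, Emergency brake coil faulted, Inboard door operator trips, Inboard drive VFD is inoperative, Main contactor is down, Main hoist motor is out, North safety relay faulted}; {North encoder degraded, Right governor switch is down}; {Reserve main contactor 2 malfunctions}; {Aft door operator 2 is out}.

5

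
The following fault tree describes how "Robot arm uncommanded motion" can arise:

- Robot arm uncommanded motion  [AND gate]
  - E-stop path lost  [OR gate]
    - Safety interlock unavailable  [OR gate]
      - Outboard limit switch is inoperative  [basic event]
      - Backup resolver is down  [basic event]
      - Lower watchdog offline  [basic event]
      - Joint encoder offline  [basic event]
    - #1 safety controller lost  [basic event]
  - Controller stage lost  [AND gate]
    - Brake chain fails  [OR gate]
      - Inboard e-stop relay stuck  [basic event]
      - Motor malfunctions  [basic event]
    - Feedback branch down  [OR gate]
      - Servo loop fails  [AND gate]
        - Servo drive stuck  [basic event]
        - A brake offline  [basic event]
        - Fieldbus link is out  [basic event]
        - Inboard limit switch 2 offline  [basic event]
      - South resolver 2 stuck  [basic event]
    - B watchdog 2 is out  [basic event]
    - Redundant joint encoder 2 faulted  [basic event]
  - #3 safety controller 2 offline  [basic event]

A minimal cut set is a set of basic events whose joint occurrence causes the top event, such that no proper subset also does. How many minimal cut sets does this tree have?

20

Safety interlock unavailable [OR]: union of children's cut sets → 4 cut set(s).
E-stop path lost [OR]: union of children's cut sets → 5 cut set(s).
Brake chain fails [OR]: union of children's cut sets → 2 cut set(s).
Servo loop fails [AND]: one cut set from each child combined → 1 × 1 × 1 × 1 = 1 cut set(s).
Feedback branch down [OR]: union of children's cut sets → 2 cut set(s).
Controller stage lost [AND]: one cut set from each child combined → 2 × 2 × 1 × 1 = 4 cut set(s).
Robot arm uncommanded motion [AND]: one cut set from each child combined → 5 × 4 × 1 = 20 cut set(s).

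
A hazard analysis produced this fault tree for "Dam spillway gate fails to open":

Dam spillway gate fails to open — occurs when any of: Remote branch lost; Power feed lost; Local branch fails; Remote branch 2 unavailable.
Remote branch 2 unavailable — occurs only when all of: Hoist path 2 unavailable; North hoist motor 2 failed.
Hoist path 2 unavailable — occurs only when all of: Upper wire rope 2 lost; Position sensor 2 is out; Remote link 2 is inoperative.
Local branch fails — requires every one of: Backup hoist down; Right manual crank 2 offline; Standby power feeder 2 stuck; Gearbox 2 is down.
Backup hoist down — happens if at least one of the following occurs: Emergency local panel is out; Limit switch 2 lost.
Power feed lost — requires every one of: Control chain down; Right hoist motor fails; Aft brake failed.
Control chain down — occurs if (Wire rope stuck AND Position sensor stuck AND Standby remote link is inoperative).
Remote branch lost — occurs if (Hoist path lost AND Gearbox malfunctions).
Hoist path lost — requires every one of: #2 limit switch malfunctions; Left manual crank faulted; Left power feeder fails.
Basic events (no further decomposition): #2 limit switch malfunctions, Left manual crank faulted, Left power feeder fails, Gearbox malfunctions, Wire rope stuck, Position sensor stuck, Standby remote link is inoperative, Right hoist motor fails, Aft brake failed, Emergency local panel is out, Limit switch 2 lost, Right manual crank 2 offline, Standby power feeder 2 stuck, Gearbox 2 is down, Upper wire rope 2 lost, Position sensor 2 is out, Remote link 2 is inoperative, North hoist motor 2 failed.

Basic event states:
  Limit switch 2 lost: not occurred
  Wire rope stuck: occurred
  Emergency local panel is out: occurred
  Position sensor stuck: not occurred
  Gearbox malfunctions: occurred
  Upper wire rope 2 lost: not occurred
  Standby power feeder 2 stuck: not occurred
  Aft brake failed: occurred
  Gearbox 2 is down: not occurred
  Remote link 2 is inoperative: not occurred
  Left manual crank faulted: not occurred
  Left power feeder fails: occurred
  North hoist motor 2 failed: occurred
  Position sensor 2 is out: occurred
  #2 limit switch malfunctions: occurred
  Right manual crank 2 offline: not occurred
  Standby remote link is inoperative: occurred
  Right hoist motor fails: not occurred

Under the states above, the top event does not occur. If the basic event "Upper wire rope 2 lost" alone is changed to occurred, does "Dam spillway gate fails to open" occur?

No

Counterfactual: set "Upper wire rope 2 lost" to occurred.
Hoist path lost [AND]: #2 limit switch malfunctions=occurs, Left manual crank faulted=not, Left power feeder fails=occurs → not all inputs occur → does not occur.
Remote branch lost [AND]: Hoist path lost=not, Gearbox malfunctions=occurs → not all inputs occur → does not occur.
Control chain down [AND]: Wire rope stuck=occurs, Position sensor stuck=not, Standby remote link is inoperative=occurs → not all inputs occur → does not occur.
Power feed lost [AND]: Control chain down=not, Right hoist motor fails=not, Aft brake failed=occurs → not all inputs occur → does not occur.
Backup hoist down [OR]: Emergency local panel is out=occurs, Limit switch 2 lost=not → at least one input occurs → occurs.
Local branch fails [AND]: Backup hoist down=occurs, Right manual crank 2 offline=not, Standby power feeder 2 stuck=not, Gearbox 2 is down=not → not all inputs occur → does not occur.
Hoist path 2 unavailable [AND]: Upper wire rope 2 lost=occurs, Position sensor 2 is out=occurs, Remote link 2 is inoperative=not → not all inputs occur → does not occur.
Remote branch 2 unavailable [AND]: Hoist path 2 unavailable=not, North hoist motor 2 failed=occurs → not all inputs occur → does not occur.
Dam spillway gate fails to open [OR]: Remote branch lost=not, Power feed lost=not, Local branch fails=not, Remote branch 2 unavailable=not → no input occurs → does not occur.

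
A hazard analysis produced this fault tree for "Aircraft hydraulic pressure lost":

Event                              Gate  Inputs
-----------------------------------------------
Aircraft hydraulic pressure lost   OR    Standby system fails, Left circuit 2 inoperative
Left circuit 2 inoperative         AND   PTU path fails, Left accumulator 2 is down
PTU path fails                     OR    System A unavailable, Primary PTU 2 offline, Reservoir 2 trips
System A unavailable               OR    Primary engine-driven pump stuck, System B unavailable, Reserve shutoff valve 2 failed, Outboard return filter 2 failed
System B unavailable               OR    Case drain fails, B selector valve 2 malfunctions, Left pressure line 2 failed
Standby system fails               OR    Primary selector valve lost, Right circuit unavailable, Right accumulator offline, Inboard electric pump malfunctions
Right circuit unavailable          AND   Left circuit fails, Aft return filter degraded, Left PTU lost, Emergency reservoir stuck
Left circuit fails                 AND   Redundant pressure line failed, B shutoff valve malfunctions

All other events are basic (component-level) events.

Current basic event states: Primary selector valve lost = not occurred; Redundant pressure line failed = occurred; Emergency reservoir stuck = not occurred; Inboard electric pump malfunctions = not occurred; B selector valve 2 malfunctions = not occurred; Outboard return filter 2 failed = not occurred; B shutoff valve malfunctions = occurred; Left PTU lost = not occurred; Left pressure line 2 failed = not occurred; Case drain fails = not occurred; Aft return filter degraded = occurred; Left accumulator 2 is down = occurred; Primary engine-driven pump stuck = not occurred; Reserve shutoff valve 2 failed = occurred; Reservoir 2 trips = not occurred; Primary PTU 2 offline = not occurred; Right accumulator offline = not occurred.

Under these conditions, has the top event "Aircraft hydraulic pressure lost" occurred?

Left circuit fails [AND]: Redundant pressure line failed=occurs, B shutoff valve malfunctions=occurs → all inputs occur → occurs.
Right circuit unavailable [AND]: Left circuit fails=occurs, Aft return filter degraded=occurs, Left PTU lost=not, Emergency reservoir stuck=not → not all inputs occur → does not occur.
Standby system fails [OR]: Primary selector valve lost=not, Right circuit unavailable=not, Right accumulator offline=not, Inboard electric pump malfunctions=not → no input occurs → does not occur.
System B unavailable [OR]: Case drain fails=not, B selector valve 2 malfunctions=not, Left pressure line 2 failed=not → no input occurs → does not occur.
System A unavailable [OR]: Primary engine-driven pump stuck=not, System B unavailable=not, Reserve shutoff valve 2 failed=occurs, Outboard return filter 2 failed=not → at least one input occurs → occurs.
PTU path fails [OR]: System A unavailable=occurs, Primary PTU 2 offline=not, Reservoir 2 trips=not → at least one input occurs → occurs.
Left circuit 2 inoperative [AND]: PTU path fails=occurs, Left accumulator 2 is down=occurs → all inputs occur → occurs.
Aircraft hydraulic pressure lost [OR]: Standby system fails=not, Left circuit 2 inoperative=occurs → at least one input occurs → occurs.

Yes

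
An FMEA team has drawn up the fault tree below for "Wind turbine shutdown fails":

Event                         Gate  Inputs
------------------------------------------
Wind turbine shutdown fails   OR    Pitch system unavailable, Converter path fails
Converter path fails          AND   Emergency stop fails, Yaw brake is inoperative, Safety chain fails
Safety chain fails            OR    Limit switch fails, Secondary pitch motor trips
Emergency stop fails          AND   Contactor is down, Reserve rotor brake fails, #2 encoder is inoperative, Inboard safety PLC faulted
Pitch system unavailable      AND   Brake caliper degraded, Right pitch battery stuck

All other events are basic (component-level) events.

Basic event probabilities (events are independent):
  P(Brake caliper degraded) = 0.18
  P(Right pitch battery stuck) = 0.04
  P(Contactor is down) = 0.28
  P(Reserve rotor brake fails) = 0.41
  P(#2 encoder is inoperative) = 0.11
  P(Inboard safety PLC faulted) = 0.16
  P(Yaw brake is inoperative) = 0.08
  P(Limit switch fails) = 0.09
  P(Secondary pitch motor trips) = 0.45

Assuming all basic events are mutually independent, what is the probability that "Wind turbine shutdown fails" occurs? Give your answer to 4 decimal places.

0.0073

P(Pitch system unavailable) [AND] = 0.18 × 0.04 = 0.007200
P(Emergency stop fails) [AND] = 0.28 × 0.41 × 0.11 × 0.16 = 0.002020
P(Safety chain fails) [OR] = 1 − (1−0.09) × (1−0.45) = 0.499500
P(Converter path fails) [AND] = 0.002020 × 0.08 × 0.499500 = 0.000081
P(Wind turbine shutdown fails) [OR] = 1 − (1−0.007200) × (1−0.000081) = 0.007280
Rounded to 4 decimal places: P(Wind turbine shutdown fails) ≈ 0.0073.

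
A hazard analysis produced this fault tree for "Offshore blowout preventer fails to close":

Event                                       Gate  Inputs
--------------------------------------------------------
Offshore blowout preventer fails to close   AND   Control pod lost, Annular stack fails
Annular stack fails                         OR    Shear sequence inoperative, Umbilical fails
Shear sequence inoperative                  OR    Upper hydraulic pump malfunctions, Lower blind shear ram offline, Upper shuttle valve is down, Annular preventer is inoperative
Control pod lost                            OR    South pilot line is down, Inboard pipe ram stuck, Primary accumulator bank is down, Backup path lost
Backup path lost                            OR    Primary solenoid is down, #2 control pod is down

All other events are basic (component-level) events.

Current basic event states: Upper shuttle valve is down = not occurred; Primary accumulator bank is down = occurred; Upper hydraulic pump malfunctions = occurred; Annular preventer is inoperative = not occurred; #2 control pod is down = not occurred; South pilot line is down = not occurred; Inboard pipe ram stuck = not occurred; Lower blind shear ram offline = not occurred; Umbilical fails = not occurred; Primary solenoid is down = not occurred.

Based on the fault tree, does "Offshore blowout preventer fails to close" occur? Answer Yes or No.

Backup path lost [OR]: Primary solenoid is down=not, #2 control pod is down=not → no input occurs → does not occur.
Control pod lost [OR]: South pilot line is down=not, Inboard pipe ram stuck=not, Primary accumulator bank is down=occurs, Backup path lost=not → at least one input occurs → occurs.
Shear sequence inoperative [OR]: Upper hydraulic pump malfunctions=occurs, Lower blind shear ram offline=not, Upper shuttle valve is down=not, Annular preventer is inoperative=not → at least one input occurs → occurs.
Annular stack fails [OR]: Shear sequence inoperative=occurs, Umbilical fails=not → at least one input occurs → occurs.
Offshore blowout preventer fails to close [AND]: Control pod lost=occurs, Annular stack fails=occurs → all inputs occur → occurs.

Yes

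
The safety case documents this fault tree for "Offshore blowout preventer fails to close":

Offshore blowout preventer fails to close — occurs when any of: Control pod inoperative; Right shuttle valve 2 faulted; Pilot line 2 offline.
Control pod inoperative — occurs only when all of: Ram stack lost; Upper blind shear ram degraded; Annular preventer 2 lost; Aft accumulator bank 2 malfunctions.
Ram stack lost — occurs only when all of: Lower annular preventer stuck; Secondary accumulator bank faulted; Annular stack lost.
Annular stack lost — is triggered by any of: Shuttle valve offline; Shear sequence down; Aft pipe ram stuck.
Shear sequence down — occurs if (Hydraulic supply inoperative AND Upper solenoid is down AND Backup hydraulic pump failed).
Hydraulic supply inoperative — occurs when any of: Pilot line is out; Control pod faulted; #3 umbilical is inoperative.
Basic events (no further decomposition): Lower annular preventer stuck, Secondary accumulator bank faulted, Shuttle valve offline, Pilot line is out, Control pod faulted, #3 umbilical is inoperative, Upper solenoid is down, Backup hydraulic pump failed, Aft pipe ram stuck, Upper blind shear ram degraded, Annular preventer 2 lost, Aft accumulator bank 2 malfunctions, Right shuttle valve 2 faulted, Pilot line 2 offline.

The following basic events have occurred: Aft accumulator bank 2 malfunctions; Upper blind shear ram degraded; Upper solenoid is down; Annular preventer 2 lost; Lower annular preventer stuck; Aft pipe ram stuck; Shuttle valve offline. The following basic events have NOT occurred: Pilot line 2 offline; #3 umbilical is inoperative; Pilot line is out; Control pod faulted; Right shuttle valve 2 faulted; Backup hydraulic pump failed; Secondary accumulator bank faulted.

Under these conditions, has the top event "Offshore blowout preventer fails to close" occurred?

Hydraulic supply inoperative [OR]: Pilot line is out=not, Control pod faulted=not, #3 umbilical is inoperative=not → no input occurs → does not occur.
Shear sequence down [AND]: Hydraulic supply inoperative=not, Upper solenoid is down=occurs, Backup hydraulic pump failed=not → not all inputs occur → does not occur.
Annular stack lost [OR]: Shuttle valve offline=occurs, Shear sequence down=not, Aft pipe ram stuck=occurs → at least one input occurs → occurs.
Ram stack lost [AND]: Lower annular preventer stuck=occurs, Secondary accumulator bank faulted=not, Annular stack lost=occurs → not all inputs occur → does not occur.
Control pod inoperative [AND]: Ram stack lost=not, Upper blind shear ram degraded=occurs, Annular preventer 2 lost=occurs, Aft accumulator bank 2 malfunctions=occurs → not all inputs occur → does not occur.
Offshore blowout preventer fails to close [OR]: Control pod inoperative=not, Right shuttle valve 2 faulted=not, Pilot line 2 offline=not → no input occurs → does not occur.

No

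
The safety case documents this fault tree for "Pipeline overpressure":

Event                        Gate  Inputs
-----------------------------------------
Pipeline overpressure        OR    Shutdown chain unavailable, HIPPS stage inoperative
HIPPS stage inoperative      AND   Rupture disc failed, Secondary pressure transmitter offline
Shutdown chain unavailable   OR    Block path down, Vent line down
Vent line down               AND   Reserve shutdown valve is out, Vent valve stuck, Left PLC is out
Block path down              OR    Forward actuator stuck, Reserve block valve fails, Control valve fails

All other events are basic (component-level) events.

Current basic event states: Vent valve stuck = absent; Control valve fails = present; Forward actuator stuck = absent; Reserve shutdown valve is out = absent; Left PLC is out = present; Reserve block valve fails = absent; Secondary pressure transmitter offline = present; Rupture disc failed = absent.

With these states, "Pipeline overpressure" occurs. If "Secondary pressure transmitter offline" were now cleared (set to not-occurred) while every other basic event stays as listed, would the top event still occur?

Counterfactual: set "Secondary pressure transmitter offline" to not occurred.
Block path down [OR]: Forward actuator stuck=not, Reserve block valve fails=not, Control valve fails=occurs → at least one input occurs → occurs.
Vent line down [AND]: Reserve shutdown valve is out=not, Vent valve stuck=not, Left PLC is out=occurs → not all inputs occur → does not occur.
Shutdown chain unavailable [OR]: Block path down=occurs, Vent line down=not → at least one input occurs → occurs.
HIPPS stage inoperative [AND]: Rupture disc failed=not, Secondary pressure transmitter offline=not → not all inputs occur → does not occur.
Pipeline overpressure [OR]: Shutdown chain unavailable=occurs, HIPPS stage inoperative=not → at least one input occurs → occurs.

Yes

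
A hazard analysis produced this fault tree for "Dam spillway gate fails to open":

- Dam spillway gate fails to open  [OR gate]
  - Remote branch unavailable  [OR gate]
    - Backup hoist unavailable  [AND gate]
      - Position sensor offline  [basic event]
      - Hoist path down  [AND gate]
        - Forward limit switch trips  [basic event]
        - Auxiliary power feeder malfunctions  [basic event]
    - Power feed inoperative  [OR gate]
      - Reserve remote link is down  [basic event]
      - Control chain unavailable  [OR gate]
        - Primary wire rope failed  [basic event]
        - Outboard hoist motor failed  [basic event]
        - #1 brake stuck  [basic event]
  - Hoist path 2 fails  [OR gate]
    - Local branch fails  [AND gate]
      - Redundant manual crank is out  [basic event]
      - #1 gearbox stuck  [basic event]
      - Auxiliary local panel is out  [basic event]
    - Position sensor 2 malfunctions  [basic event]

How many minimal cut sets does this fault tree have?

7

Hoist path down [AND]: one cut set from each child combined → 1 × 1 = 1 cut set(s).
Backup hoist unavailable [AND]: one cut set from each child combined → 1 × 1 = 1 cut set(s).
Control chain unavailable [OR]: union of children's cut sets → 3 cut set(s).
Power feed inoperative [OR]: union of children's cut sets → 4 cut set(s).
Remote branch unavailable [OR]: union of children's cut sets → 5 cut set(s).
Local branch fails [AND]: one cut set from each child combined → 1 × 1 × 1 = 1 cut set(s).
Hoist path 2 fails [OR]: union of children's cut sets → 2 cut set(s).
Dam spillway gate fails to open [OR]: union of children's cut sets → 7 cut set(s).
Minimal cut sets: {Auxiliary power feeder malfunctions, Forward limit switch trips, Position sensor offline}; {Reserve remote link is down}; {Primary wire rope failed}; {Outboard hoist motor failed}; {#1 brake stuck}; {#1 gearbox stuck, Auxiliary local panel is out, Redundant manual crank is out}; {Position sensor 2 malfunctions}.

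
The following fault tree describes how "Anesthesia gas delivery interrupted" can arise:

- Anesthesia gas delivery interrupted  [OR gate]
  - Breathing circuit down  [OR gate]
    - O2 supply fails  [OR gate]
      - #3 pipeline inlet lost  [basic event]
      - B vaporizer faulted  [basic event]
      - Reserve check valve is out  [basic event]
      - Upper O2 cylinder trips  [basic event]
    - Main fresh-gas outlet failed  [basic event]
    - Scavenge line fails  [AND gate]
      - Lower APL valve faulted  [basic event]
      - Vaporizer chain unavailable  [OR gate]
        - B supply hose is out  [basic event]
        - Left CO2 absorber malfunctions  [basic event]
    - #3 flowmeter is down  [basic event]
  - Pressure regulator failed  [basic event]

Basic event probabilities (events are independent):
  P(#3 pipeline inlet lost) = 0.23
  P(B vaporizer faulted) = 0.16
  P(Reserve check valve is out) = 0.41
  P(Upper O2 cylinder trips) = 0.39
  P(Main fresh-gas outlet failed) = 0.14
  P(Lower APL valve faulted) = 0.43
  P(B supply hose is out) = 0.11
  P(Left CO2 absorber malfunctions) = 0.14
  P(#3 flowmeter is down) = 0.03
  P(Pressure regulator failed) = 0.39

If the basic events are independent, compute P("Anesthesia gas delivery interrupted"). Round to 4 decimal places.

0.8935

P(O2 supply fails) [OR] = 1 − (1−0.23) × (1−0.16) × (1−0.41) × (1−0.39) = 0.767217
P(Vaporizer chain unavailable) [OR] = 1 − (1−0.11) × (1−0.14) = 0.234600
P(Scavenge line fails) [AND] = 0.43 × 0.234600 = 0.100878
P(Breathing circuit down) [OR] = 1 − (1−0.767217) × (1−0.14) × (1−0.100878) × (1−0.03) = 0.825402
P(Anesthesia gas delivery interrupted) [OR] = 1 − (1−0.825402) × (1−0.39) = 0.893495
Rounded to 4 decimal places: P(Anesthesia gas delivery interrupted) ≈ 0.8935.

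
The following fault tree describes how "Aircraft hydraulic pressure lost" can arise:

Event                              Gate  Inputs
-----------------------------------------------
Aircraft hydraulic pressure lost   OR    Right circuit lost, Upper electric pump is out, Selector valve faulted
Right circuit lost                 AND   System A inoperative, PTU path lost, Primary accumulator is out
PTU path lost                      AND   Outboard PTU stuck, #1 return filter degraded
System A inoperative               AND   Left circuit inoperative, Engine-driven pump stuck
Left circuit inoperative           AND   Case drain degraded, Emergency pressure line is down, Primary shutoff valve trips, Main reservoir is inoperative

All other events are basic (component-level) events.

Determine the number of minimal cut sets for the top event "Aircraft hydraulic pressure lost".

3

Left circuit inoperative [AND]: one cut set from each child combined → 1 × 1 × 1 × 1 = 1 cut set(s).
System A inoperative [AND]: one cut set from each child combined → 1 × 1 = 1 cut set(s).
PTU path lost [AND]: one cut set from each child combined → 1 × 1 = 1 cut set(s).
Right circuit lost [AND]: one cut set from each child combined → 1 × 1 × 1 = 1 cut set(s).
Aircraft hydraulic pressure lost [OR]: union of children's cut sets → 3 cut set(s).
Minimal cut sets: {#1 return filter degraded, Case drain degraded, Emergency pressure line is down, Engine-driven pump stuck, Main reservoir is inoperative, Outboard PTU stuck, Primary accumulator is out, Primary shutoff valve trips}; {Upper electric pump is out}; {Selector valve faulted}.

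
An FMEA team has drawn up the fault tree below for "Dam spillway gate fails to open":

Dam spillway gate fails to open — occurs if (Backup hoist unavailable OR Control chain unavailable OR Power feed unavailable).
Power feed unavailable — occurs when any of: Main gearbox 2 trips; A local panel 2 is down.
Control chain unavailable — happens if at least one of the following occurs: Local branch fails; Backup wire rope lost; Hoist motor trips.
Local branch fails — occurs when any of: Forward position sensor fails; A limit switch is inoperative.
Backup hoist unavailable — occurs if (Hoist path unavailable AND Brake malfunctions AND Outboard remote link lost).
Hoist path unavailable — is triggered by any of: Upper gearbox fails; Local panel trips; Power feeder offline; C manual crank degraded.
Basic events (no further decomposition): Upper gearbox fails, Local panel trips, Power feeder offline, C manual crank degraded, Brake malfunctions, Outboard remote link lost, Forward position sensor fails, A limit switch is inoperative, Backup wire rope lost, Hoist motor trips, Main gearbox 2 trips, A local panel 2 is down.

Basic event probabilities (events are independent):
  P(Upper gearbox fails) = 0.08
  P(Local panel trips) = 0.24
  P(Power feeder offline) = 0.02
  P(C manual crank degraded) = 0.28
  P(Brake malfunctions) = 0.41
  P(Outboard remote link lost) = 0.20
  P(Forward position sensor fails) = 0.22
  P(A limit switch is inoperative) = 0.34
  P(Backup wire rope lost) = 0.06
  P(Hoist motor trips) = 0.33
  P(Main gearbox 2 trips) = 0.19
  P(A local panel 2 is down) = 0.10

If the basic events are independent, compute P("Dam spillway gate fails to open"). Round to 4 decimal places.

P(Hoist path unavailable) [OR] = 1 − (1−0.08) × (1−0.24) × (1−0.02) × (1−0.28) = 0.506644
P(Backup hoist unavailable) [AND] = 0.506644 × 0.41 × 0.20 = 0.041545
P(Local branch fails) [OR] = 1 − (1−0.22) × (1−0.34) = 0.485200
P(Control chain unavailable) [OR] = 1 − (1−0.485200) × (1−0.06) × (1−0.33) = 0.675779
P(Power feed unavailable) [OR] = 1 − (1−0.19) × (1−0.10) = 0.271000
P(Dam spillway gate fails to open) [OR] = 1 − (1−0.041545) × (1−0.675779) × (1−0.271000) = 0.773462
Rounded to 4 decimal places: P(Dam spillway gate fails to open) ≈ 0.7735.

0.7735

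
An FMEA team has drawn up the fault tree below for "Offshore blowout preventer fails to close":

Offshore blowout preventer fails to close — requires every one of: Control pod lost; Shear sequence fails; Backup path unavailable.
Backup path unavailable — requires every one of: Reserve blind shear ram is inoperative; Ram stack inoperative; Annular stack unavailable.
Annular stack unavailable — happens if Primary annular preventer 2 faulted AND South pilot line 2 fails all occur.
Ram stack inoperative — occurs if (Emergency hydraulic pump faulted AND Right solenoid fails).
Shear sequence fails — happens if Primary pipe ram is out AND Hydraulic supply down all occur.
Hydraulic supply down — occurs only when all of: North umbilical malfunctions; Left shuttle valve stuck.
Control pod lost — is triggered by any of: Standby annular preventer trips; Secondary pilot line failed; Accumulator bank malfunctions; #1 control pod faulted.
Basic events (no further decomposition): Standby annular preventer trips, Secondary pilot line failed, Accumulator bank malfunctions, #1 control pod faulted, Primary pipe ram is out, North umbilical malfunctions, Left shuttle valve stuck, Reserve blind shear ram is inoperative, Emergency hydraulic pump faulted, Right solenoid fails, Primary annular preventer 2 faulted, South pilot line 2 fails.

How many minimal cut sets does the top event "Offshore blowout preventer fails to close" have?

Control pod lost [OR]: union of children's cut sets → 4 cut set(s).
Hydraulic supply down [AND]: one cut set from each child combined → 1 × 1 = 1 cut set(s).
Shear sequence fails [AND]: one cut set from each child combined → 1 × 1 = 1 cut set(s).
Ram stack inoperative [AND]: one cut set from each child combined → 1 × 1 = 1 cut set(s).
Annular stack unavailable [AND]: one cut set from each child combined → 1 × 1 = 1 cut set(s).
Backup path unavailable [AND]: one cut set from each child combined → 1 × 1 × 1 = 1 cut set(s).
Offshore blowout preventer fails to close [AND]: one cut set from each child combined → 4 × 1 × 1 = 4 cut set(s).
Minimal cut sets: {Emergency hydraulic pump faulted, Left shuttle valve stuck, North umbilical malfunctions, Primary annular preventer 2 faulted, Primary pipe ram is out, Reserve blind shear ram is inoperative, Right solenoid fails, South pilot line 2 fails, Standby annular preventer trips}; {Emergency hydraulic pump faulted, Left shuttle valve stuck, North umbilical malfunctions, Primary annular preventer 2 faulted, Primary pipe ram is out, Reserve blind shear ram is inoperative, Right solenoid fails, Secondary pilot line failed, South pilot line 2 fails}; {Accumulator bank malfunctions, Emergency hydraulic pump faulted, Left shuttle valve stuck, North umbilical malfunctions, Primary annular preventer 2 faulted, Primary pipe ram is out, Reserve blind shear ram is inoperative, Right solenoid fails, South pilot line 2 fails}; {#1 control pod faulted, Emergency hydraulic pump faulted, Left shuttle valve stuck, North umbilical malfunctions, Primary annular preventer 2 faulted, Primary pipe ram is out, Reserve blind shear ram is inoperative, Right solenoid fails, South pilot line 2 fails}.

4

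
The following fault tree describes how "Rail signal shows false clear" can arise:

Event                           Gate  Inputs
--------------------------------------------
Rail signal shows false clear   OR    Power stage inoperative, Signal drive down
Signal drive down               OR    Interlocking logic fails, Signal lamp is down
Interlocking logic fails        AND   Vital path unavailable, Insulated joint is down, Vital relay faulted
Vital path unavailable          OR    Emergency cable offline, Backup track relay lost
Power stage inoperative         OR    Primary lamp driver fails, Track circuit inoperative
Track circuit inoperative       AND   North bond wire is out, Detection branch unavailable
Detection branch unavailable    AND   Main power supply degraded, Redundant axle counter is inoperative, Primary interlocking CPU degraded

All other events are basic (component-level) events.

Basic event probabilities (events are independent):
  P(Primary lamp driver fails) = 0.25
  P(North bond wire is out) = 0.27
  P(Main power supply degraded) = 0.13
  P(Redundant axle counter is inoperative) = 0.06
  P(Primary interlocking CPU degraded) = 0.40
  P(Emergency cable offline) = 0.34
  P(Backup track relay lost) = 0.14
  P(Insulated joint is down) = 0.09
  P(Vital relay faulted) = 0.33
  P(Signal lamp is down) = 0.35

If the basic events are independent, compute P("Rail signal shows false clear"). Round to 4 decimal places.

0.5192

P(Detection branch unavailable) [AND] = 0.13 × 0.06 × 0.40 = 0.003120
P(Track circuit inoperative) [AND] = 0.27 × 0.003120 = 0.000842
P(Power stage inoperative) [OR] = 1 − (1−0.25) × (1−0.000842) = 0.250632
P(Vital path unavailable) [OR] = 1 − (1−0.34) × (1−0.14) = 0.432400
P(Interlocking logic fails) [AND] = 0.432400 × 0.09 × 0.33 = 0.012842
P(Signal drive down) [OR] = 1 − (1−0.012842) × (1−0.35) = 0.358347
P(Rail signal shows false clear) [OR] = 1 − (1−0.250632) × (1−0.358347) = 0.519166
Rounded to 4 decimal places: P(Rail signal shows false clear) ≈ 0.5192.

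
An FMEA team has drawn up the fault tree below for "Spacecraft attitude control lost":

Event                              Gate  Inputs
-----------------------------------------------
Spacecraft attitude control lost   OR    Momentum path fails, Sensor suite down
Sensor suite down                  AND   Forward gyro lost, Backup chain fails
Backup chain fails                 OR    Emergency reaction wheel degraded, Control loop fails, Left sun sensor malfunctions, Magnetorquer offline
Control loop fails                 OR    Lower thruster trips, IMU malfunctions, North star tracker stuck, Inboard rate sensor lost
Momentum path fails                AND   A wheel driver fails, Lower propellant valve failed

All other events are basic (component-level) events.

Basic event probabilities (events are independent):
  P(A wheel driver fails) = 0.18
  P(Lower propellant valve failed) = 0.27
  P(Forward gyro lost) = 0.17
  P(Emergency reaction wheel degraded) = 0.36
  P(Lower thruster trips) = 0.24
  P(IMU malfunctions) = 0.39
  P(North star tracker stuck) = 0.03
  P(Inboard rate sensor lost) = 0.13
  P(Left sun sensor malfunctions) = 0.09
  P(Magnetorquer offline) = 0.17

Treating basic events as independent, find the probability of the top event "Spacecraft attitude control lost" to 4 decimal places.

0.1798

P(Momentum path fails) [AND] = 0.18 × 0.27 = 0.048600
P(Control loop fails) [OR] = 1 − (1−0.24) × (1−0.39) × (1−0.03) × (1−0.13) = 0.608768
P(Backup chain fails) [OR] = 1 − (1−0.36) × (1−0.608768) × (1−0.09) × (1−0.17) = 0.810882
P(Sensor suite down) [AND] = 0.17 × 0.810882 = 0.137850
P(Spacecraft attitude control lost) [OR] = 1 − (1−0.048600) × (1−0.137850) = 0.179750
Rounded to 4 decimal places: P(Spacecraft attitude control lost) ≈ 0.1798.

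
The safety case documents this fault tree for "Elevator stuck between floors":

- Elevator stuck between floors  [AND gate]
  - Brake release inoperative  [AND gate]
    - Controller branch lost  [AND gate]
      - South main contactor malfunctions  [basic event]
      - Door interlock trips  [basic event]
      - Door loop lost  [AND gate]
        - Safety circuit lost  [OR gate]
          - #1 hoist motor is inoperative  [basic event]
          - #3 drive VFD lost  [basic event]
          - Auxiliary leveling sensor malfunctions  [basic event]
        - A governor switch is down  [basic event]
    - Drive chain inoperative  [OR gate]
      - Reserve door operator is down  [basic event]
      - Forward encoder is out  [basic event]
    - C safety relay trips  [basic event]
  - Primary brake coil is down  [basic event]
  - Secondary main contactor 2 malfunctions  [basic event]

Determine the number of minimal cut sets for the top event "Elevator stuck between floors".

Safety circuit lost [OR]: union of children's cut sets → 3 cut set(s).
Door loop lost [AND]: one cut set from each child combined → 3 × 1 = 3 cut set(s).
Controller branch lost [AND]: one cut set from each child combined → 1 × 1 × 3 = 3 cut set(s).
Drive chain inoperative [OR]: union of children's cut sets → 2 cut set(s).
Brake release inoperative [AND]: one cut set from each child combined → 3 × 2 × 1 = 6 cut set(s).
Elevator stuck between floors [AND]: one cut set from each child combined → 6 × 1 × 1 = 6 cut set(s).
Minimal cut sets: {#1 hoist motor is inoperative, A governor switch is down, C safety relay trips, Door interlock trips, Primary brake coil is down, Reserve door operator is down, Secondary main contactor 2 malfunctions, South main contactor malfunctions}; {#1 hoist motor is inoperative, A governor switch is down, C safety relay trips, Door interlock trips, Forward encoder is out, Primary brake coil is down, Secondary main contactor 2 malfunctions, South main contactor malfunctions}; {#3 drive VFD lost, A governor switch is down, C safety relay trips, Door interlock trips, Primary brake coil is down, Reserve door operator is down, Secondary main contactor 2 malfunctions, South main contactor malfunctions}; {#3 drive VFD lost, A governor switch is down, C safety relay trips, Door interlock trips, Forward encoder is out, Primary brake coil is down, Secondary main contactor 2 malfunctions, South main contactor malfunctions}; {A governor switch is down, Auxiliary leveling sensor malfunctions, C safety relay trips, Door interlock trips, Primary brake coil is down, Reserve door operator is down, Secondary main contactor 2 malfunctions, South main contactor malfunctions}; {A governor switch is down, Auxiliary leveling sensor malfunctions, C safety relay trips, Door interlock trips, Forward encoder is out, Primary brake coil is down, Secondary main contactor 2 malfunctions, South main contactor malfunctions}.

6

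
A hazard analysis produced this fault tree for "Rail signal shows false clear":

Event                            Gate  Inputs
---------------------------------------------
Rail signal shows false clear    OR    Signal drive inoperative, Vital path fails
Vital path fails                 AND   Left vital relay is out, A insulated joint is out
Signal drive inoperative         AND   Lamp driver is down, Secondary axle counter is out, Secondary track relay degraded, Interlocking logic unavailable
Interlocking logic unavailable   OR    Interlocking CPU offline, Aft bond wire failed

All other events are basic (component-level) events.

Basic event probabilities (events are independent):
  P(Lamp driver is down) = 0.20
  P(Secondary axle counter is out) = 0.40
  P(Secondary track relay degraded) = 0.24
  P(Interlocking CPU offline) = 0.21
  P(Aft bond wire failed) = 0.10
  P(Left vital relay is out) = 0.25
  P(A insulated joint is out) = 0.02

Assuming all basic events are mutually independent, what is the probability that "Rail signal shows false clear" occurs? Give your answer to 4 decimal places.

P(Interlocking logic unavailable) [OR] = 1 − (1−0.21) × (1−0.10) = 0.289000
P(Signal drive inoperative) [AND] = 0.20 × 0.40 × 0.24 × 0.289000 = 0.005549
P(Vital path fails) [AND] = 0.25 × 0.02 = 0.005000
P(Rail signal shows false clear) [OR] = 1 − (1−0.005549) × (1−0.005000) = 0.010521
Rounded to 4 decimal places: P(Rail signal shows false clear) ≈ 0.0105.

0.0105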